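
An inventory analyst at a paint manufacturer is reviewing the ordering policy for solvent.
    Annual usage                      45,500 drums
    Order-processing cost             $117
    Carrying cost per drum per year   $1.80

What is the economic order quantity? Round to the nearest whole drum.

2,432 drums

Q* = √(2·D·S / H) = √(2·45,500·117 / 1.8) = √5,915,000.0 ≈ 2,432.08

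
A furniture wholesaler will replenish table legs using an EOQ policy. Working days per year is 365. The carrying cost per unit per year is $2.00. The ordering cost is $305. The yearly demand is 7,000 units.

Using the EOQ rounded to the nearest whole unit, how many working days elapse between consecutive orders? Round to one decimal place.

76.2 days

Optimal lot size Q* = (2 × 7,000 × $305 / $2)^½ ≈ 1,461.16 → Q = 1,461 units
Days between orders = 365 / (D/Q) = 365 / 4.791 ≈ 76.181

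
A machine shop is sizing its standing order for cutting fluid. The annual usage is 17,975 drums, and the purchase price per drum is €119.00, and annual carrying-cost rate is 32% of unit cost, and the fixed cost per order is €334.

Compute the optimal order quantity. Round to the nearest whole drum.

Carrying cost H = €119 × 32% = €38.0800/drum/yr
EOQ = √(2DS/H) = √(2 × 17,975 × 334 / 38.08)
    = √(315,317.75) ≈ 561.53

562 drums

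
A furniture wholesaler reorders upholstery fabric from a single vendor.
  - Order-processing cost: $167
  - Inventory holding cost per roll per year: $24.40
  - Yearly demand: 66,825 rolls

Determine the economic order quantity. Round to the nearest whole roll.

956 rolls

Optimal lot size Q* = (2 × 66,825 × $167 / $24.4)^½ ≈ 956.42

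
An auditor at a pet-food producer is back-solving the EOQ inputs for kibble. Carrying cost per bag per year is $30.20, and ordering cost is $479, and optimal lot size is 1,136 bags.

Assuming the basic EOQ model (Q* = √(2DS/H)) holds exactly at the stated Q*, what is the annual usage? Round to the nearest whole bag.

40,682 bags per year

Since Q* = (2DS/H)^½, squaring gives Q*²·H = 2DS.
D = Q²H / (2S) = 1,136² × 30.2 / (2 × 479) = 40,681.61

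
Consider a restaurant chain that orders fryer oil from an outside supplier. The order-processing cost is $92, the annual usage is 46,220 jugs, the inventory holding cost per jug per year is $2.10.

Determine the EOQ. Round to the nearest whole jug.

Optimal lot size Q* = (2 × 46,220 × $92 / $2.1)^½ ≈ 2,012.40

2,012 jugs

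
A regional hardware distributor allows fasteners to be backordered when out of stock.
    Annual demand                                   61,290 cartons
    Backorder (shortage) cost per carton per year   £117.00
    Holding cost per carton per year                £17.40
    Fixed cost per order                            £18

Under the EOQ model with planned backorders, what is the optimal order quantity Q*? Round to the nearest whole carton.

Basic EOQ = √(2·61,290·18/17.4) = 356.100
Backorder adjustment √((H+b)/b) = √((17.4+117)/117) = 1.0718
Q* = 356.100 × 1.0718 ≈ 381.66

382 cartons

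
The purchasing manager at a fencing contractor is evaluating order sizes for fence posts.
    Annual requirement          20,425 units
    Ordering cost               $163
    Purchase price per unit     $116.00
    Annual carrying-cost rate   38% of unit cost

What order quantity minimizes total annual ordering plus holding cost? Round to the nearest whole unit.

389 units

Carrying cost H = $116 × 38% = $44.0800/unit/yr
Q* = √(2·D·S / H) = √(2·20,425·163 / 44.08) = √151,056.0 ≈ 388.66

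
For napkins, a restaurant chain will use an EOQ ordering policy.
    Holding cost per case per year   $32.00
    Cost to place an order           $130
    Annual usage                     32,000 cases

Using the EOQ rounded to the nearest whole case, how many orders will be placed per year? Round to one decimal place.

EOQ = √(2DS/H) = √(2 × 32,000 × 130 / 32)
    = √(260,000.00) ≈ 509.90 → Q = 510
N = D/Q = 32,000/510 ≈ 62.745 orders/yr

62.7 orders per year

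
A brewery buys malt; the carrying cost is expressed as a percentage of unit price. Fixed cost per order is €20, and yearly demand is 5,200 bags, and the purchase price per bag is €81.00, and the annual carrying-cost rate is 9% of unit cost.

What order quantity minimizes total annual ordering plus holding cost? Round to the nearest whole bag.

169 bags

H = i·C = 0.09 × €81 = €7.2900 per bag-year
2DS/H = 2·5,200·20/7.29 = 28,532.24
EOQ = √28,532.24 ≈ 168.91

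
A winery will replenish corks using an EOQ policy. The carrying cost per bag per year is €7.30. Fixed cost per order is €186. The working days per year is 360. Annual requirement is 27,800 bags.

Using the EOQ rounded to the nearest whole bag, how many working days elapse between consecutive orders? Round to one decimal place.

15.4 days

Optimal lot size Q* = (2 × 27,800 × €186 / €7.3)^½ ≈ 1,190.23 → Q = 1,190 bags
T = Q/D × 360 days = 1,190/27,800 × 360 = 15.410 days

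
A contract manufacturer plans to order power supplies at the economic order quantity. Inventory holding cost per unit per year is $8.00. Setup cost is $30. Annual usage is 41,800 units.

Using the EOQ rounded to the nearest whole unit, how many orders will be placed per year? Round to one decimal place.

74.6 orders per year

Q* = √(2·D·S / H) = √(2·41,800·30 / 8) = √313,500.0 ≈ 559.91 → Q = 560
Orders per year = D/Q = 41,800 / 560 = 74.643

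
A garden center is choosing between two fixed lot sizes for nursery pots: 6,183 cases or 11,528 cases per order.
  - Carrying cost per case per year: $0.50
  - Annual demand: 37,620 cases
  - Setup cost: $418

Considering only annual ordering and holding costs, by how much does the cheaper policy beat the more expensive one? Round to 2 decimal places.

$157.04

For each Q, cost = (D/Q)·S + (Q/2)·H.
TC(6,183) = (37,620/6,183)×418 + (6,183/2)×0.5 = $4,089.04
TC(11,528) = (37,620/11,528)×418 + (11,528/2)×0.5 = $4,246.08
Lots of 6,183 are cheaper by $157.04.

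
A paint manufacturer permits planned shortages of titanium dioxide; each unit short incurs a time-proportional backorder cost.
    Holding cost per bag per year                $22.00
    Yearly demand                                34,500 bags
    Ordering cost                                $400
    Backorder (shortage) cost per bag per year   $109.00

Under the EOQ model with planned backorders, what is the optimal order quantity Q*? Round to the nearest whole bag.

1,228 bags

Q* = √(2DS/H) · √((H + b)/b)
   = √(2 × 34,500 × 400 / 22) · √((22 + 109) / 109)
   = 1,120.065 × 1.0963 ≈ 1,227.91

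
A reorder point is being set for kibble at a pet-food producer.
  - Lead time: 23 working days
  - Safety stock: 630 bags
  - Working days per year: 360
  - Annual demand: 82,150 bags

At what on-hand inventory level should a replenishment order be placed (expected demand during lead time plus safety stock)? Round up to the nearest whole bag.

Daily demand d = 82,150 / 360 = 228.194 bags/day
Demand during lead time = 228.194 × 23 = 5,248.47
Reorder point = 5,248.47 + 630 = 5,878.47 → round up

5,879 bags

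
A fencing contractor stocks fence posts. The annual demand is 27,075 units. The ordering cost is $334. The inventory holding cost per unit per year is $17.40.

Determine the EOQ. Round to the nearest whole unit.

1,020 units

Optimal lot size Q* = (2 × 27,075 × $334 / $17.4)^½ ≈ 1,019.52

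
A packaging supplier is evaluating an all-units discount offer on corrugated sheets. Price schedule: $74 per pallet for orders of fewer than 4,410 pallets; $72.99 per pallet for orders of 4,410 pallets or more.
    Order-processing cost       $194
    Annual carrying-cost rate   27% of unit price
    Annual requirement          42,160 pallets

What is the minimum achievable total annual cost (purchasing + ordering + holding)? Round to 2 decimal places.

$3,122,567.65

H₁ = 27%×$74 = $19.9800;  H₂ = 27%×$72.99 = $19.7073
EOQ₁ = √(2×42,160×194/19.9800) = 904.83  (< 4,410, feasible at tier 1)
EOQ₂ = √(2×42,160×194/19.7073) = 911.07  (< 4,410 → use Q = 4,410 at tier-2 price)
TC(tier 1 (EOQ₁), Q≈904.8) = $3,137,918.56
TC(tier 2, Q≈4,410.0) = $3,122,567.65
Minimum at tier 2: $3,122,567.65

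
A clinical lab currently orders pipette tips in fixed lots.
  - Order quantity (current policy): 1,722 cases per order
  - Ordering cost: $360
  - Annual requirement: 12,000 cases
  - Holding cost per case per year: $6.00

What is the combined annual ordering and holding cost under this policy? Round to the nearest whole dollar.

Ordering: D/Q × S = 12,000/1,722 × $360 = $2,508.71
Holding:  Q/2 × H = 1,722/2 × $6 = $5,166.00
Total = $2,508.71 + $5,166.00 = $7,674.71

$7,675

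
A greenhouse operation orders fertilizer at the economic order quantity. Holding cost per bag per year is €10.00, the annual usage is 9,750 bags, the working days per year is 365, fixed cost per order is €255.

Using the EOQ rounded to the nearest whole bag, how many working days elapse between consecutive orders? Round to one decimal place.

26.4 days

EOQ = √(2DS/H) = √(2 × 9,750 × 255 / 10)
    = √(497,250.00) ≈ 705.16 → Q = 705 bags
Days between orders = 365 / (D/Q) = 365 / 13.830 ≈ 26.392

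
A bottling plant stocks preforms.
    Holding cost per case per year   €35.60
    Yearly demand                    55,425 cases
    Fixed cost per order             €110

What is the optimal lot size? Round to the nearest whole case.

Optimal lot size Q* = (2 × 55,425 × €110 / €35.6)^½ ≈ 585.25

585 cases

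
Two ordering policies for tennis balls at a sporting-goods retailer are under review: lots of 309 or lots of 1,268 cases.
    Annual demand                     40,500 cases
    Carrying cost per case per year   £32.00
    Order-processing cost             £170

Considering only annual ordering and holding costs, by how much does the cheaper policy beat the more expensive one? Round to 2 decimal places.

£1,507.74

TC(Q) = (D/Q)S + (Q/2)H
TC(309) = (40,500/309)×170 + (309/2)×32 = £27,225.55
TC(1,268) = (40,500/1,268)×170 + (1,268/2)×32 = £25,717.81
Cheaper: Q = 1,268.  Difference = £1,507.74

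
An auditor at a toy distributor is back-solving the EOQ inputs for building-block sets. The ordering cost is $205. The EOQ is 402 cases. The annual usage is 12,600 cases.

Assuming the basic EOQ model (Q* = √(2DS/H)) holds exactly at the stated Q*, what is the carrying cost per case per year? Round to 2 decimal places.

EOQ relation: Q² = 2DS/H, so rearrange for the unknown.
H = 2DS / Q² = 2 × 12,600 × 205 / 402² = 31.9670

$31.97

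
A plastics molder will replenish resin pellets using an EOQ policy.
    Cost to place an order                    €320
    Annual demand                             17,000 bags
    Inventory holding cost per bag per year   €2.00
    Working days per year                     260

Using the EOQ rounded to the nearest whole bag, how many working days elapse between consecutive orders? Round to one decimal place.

35.7 days

EOQ = √(2DS/H) = √(2 × 17,000 × 320 / 2)
    = √(5,440,000.00) ≈ 2,332.38 → Q = 2,332 bags
Cycle time = (working days × Q)/D = (260 × 2,332) / 17,000 = 35.666 days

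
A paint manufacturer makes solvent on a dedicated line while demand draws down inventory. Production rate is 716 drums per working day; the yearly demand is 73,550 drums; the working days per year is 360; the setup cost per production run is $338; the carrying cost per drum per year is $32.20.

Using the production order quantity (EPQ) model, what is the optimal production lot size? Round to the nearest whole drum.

1,470 drums

Daily demand d = 73,550/360 = 204.306; p = 716; 1 − d/p = 0.71466
EPQ = √(2DS / (H(1 − d/p)))
    = √(2 × 73,550 × 338 / (32.2 × 0.71466)) ≈ 1,469.90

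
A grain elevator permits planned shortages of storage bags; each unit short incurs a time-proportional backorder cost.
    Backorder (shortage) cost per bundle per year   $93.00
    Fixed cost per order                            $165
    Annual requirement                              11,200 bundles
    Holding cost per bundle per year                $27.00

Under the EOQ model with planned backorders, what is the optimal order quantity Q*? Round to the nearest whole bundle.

Basic EOQ = √(2·11,200·165/27) = 369.985
Backorder adjustment √((H+b)/b) = √((27+93)/93) = 1.1359
Q* = 369.985 × 1.1359 ≈ 420.27

420 bundles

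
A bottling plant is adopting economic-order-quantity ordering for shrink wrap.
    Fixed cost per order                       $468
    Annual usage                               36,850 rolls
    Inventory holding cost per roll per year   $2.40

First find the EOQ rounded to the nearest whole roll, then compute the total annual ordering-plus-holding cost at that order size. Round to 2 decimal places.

$9,098.34

EOQ = √(2DS/H) = √(2 × 36,850 × 468 / 2.4)
    = √(14,371,500.00) ≈ 3,790.98 → Q = 3,791 rolls
Ordering: D/Q × S = 36,850/3,791 × $468 = $4,549.14
Holding:  Q/2 × H = 3,791/2 × $2.4 = $4,549.20
Total = $4,549.14 + $4,549.20 = $9,098.34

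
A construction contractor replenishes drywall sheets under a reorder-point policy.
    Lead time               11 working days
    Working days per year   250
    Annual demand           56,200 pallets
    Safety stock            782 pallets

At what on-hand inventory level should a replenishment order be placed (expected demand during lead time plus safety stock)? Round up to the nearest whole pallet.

Daily demand d = 56,200 / 250 = 224.800 pallets/day
Demand during lead time = 224.800 × 11 = 2,472.80
Reorder point = 2,472.80 + 782 = 3,254.80 → round up

3,255 pallets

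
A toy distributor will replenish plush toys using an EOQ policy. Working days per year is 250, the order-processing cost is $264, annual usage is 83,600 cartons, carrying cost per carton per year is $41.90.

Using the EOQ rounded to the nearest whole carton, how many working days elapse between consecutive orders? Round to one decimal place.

Optimal lot size Q* = (2 × 83,600 × $264 / $41.9)^½ ≈ 1,026.39 → Q = 1,026 cartons
Days between orders = 250 / (D/Q) = 250 / 81.481 ≈ 3.068

3.1 days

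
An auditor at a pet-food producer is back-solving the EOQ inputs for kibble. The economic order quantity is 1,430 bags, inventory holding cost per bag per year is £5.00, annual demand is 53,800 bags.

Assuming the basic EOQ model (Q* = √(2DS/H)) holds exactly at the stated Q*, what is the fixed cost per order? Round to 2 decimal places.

£95.02

From Q* = √(2DS/H) ⇒ Q*² = 2DS/H.
S = Q²H / (2D) = 1,430² × 5 / (2 × 53,800) = 95.0232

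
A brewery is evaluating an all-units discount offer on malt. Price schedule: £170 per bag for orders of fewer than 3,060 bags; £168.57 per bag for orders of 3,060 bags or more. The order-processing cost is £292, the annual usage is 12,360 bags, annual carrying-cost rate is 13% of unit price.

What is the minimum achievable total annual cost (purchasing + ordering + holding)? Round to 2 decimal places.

H₁ = 13%×£170 = £22.1000;  H₂ = 13%×£168.57 = £21.9141
EOQ₁ = √(2×12,360×292/22.1000) = 571.50  (< 3,060, feasible at tier 1)
EOQ₂ = √(2×12,360×292/21.9141) = 573.92  (< 3,060 → use Q = 3,060 at tier-2 price)
TC(tier 1 (EOQ₁), Q≈571.5) = £2,113,830.25
TC(tier 2, Q≈3,060.0) = £2,118,233.22
Minimum at tier 1 (EOQ₁): £2,113,830.25

£2,113,830.25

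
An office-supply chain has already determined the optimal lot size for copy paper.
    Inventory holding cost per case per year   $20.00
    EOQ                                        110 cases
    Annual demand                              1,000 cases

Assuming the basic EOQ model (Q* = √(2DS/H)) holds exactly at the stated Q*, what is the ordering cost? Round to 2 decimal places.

EOQ relation: Q² = 2DS/H, so rearrange for the unknown.
S = Q²H / (2D) = 110² × 20 / (2 × 1,000) = 121.0000

$121.00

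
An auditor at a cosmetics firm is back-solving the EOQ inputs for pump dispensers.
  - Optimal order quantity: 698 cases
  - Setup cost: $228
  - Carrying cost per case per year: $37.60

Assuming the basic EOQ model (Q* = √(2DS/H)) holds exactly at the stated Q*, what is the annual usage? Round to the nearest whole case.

40,173 cases per year

From Q* = √(2DS/H) ⇒ Q*² = 2DS/H.
D = Q²H / (2S) = 698² × 37.6 / (2 × 228) = 40,172.96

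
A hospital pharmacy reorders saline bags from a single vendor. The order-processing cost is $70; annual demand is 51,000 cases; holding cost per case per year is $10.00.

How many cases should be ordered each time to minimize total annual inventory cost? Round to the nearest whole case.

Q* = √(2·D·S / H) = √(2·51,000·70 / 10) = √714,000.0 ≈ 844.99

845 cases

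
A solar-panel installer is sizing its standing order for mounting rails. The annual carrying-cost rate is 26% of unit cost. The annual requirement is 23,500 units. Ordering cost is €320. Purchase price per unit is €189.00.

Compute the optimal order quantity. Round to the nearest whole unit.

H = i·C = 0.26 × €189 = €49.1400 per unit-year
2DS/H = 2·23,500·320/49.14 = 306,064.31
EOQ = √306,064.31 ≈ 553.23

553 units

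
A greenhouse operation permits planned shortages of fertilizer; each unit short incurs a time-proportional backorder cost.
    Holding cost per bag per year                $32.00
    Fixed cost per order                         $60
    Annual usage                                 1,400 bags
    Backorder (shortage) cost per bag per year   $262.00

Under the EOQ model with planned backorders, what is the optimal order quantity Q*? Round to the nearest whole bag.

77 bags

Q* = √(2DS/H) · √((H + b)/b)
   = √(2 × 1,400 × 60 / 32) · √((32 + 262) / 262)
   = 72.457 × 1.0593 ≈ 76.75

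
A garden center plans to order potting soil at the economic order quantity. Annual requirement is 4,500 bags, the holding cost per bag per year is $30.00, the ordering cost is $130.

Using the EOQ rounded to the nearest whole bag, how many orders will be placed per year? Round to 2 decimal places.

22.84 orders per year

Q* = √(2·D·S / H) = √(2·4,500·130 / 30) = √39,000.0 ≈ 197.48 → Q = 197
Orders per year = D/Q = 4,500 / 197 = 22.843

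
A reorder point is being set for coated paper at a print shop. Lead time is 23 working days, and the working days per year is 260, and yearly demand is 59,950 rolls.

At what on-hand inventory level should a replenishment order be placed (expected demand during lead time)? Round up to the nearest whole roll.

Daily demand d = 59,950 / 260 = 230.577 rolls/day
Demand during lead time = 230.577 × 23 = 5,303.27
Reorder point = 5,303.27 → round up

5,304 rolls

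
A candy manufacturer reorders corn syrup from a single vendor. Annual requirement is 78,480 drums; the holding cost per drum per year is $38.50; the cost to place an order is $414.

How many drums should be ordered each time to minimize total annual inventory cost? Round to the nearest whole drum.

1,299 drums

2DS/H = 2·78,480·414/38.5 = 1,687,829.61
EOQ = √1,687,829.61 ≈ 1,299.16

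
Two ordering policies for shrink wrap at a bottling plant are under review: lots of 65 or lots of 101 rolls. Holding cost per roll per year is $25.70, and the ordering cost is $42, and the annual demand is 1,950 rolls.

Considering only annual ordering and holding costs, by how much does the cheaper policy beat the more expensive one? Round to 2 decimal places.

$13.49

TC(Q) = (D/Q)S + (Q/2)H
TC(65) = (1,950/65)×42 + (65/2)×25.7 = $2,095.25
TC(101) = (1,950/101)×42 + (101/2)×25.7 = $2,108.74
|ΔTC| = |$2,095.25 − $2,108.74| = $13.49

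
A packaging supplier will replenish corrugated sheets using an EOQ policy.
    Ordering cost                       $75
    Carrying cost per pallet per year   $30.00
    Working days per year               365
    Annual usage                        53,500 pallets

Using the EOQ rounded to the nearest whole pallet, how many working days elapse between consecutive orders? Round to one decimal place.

Q* = √(2·D·S / H) = √(2·53,500·75 / 30) = √267,500.0 ≈ 517.20 → Q = 517 pallets
Cycle time = (working days × Q)/D = (365 × 517) / 53,500 = 3.527 days

3.5 days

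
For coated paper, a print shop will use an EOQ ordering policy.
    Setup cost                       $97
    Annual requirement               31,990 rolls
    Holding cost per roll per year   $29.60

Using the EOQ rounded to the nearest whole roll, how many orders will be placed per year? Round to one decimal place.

69.8 orders per year

2DS/H = 2·31,990·97/29.6 = 209,664.19
EOQ = √209,664.19 ≈ 457.89 → Q = 458
N = D/Q = 31,990/458 ≈ 69.847 orders/yr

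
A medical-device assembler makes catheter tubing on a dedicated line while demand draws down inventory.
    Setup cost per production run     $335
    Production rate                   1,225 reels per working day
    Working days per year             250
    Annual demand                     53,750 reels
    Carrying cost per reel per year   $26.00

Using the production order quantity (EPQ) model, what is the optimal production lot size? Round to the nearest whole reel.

1,296 reels

Daily demand d = 53,750/250 = 215.000; p = 1225; 1 − d/p = 0.82449
EPQ = √(2DS / (H(1 − d/p)))
    = √(2 × 53,750 × 335 / (26 × 0.82449)) ≈ 1,296.13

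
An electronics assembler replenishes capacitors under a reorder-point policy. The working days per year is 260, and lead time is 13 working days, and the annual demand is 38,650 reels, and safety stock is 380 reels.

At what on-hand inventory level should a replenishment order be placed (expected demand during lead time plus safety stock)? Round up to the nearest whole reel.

Daily demand d = 38,650 / 260 = 148.654 reels/day
Demand during lead time = 148.654 × 13 = 1,932.50
Reorder point = 1,932.50 + 380 = 2,312.50 → round up

2,313 reels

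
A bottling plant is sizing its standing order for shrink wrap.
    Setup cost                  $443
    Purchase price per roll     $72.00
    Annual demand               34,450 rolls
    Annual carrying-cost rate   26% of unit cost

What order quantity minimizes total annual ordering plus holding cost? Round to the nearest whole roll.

Holding cost per roll per year: H = 26% × $72 = $18.7200
2DS/H = 2·34,450·443/18.72 = 1,630,486.11
EOQ = √1,630,486.11 ≈ 1,276.90

1,277 rolls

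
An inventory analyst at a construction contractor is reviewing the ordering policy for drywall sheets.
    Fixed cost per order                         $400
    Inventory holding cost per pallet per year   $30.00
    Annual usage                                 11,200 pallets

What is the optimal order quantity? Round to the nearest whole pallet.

547 pallets

Optimal lot size Q* = (2 × 11,200 × $400 / $30)^½ ≈ 546.50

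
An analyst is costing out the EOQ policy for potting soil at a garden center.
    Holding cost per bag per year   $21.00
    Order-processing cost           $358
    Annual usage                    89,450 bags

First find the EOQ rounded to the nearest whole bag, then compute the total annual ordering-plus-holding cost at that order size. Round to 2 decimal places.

$36,673.84

Q* = √(2·D·S / H) = √(2·89,450·358 / 21) = √3,049,819.0 ≈ 1,746.37 → Q = 1,746 bags
Ordering: D/Q × S = 89,450/1,746 × $358 = $18,340.84
Holding:  Q/2 × H = 1,746/2 × $21 = $18,333.00
Total = $18,340.84 + $18,333.00 = $36,673.84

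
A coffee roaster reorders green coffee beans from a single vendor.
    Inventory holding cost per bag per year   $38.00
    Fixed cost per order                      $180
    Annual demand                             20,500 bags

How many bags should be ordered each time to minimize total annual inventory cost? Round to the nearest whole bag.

Optimal lot size Q* = (2 × 20,500 × $180 / $38)^½ ≈ 440.69

441 bags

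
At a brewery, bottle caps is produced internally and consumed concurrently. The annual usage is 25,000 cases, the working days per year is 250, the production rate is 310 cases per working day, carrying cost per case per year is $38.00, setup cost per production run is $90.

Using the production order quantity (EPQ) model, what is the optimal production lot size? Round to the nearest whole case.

d = 25,000/250 = 100.0000 cases/day;  effective holding cost H(1 − d/p) = 38·(1 − 100.0000/310) = 25.74194
Q* = √(2DS / H_eff) = √(2·25,000·90 / 25.74194) ≈ 418.11

418 cases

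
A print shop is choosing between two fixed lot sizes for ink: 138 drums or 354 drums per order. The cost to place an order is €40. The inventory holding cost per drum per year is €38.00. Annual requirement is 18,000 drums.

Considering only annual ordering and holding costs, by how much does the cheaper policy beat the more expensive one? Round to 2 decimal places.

€920.51

Annual cost at Q: ordering D·S/Q plus holding Q·H/2.
TC(138) = (18,000/138)×40 + (138/2)×38 = €7,839.39
TC(354) = (18,000/354)×40 + (354/2)×38 = €8,759.90
Lots of 138 are cheaper by €920.51.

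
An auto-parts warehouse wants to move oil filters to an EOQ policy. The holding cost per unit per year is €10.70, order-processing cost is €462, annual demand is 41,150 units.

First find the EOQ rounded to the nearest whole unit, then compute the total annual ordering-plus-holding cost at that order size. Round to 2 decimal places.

Q* = √(2·D·S / H) = √(2·41,150·462 / 10.7) = √3,553,514.0 ≈ 1,885.08 → Q = 1,885 units
Annual ordering cost = (D/Q)·S = (41,150/1,885) × 462 = €10,085.57
Annual holding cost  = (Q/2)·H = (1,885/2) × 10.7 = €10,084.75
Total = €10,085.57 + €10,084.75 = €20,170.32

€20,170.32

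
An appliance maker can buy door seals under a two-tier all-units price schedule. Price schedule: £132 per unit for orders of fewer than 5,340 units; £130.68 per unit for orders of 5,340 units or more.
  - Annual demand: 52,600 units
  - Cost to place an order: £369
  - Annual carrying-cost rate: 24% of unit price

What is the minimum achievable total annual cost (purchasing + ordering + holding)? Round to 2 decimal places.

£6,961,142.46

H₁ = 24%×£132 = £31.6800;  H₂ = 24%×£130.68 = £31.3632
EOQ₁ = √(2×52,600×369/31.6800) = 1,106.95  (< 5,340, feasible at tier 1)
EOQ₂ = √(2×52,600×369/31.3632) = 1,112.53  (< 5,340 → use Q = 5,340 at tier-2 price)
TC(tier 1 (EOQ₁), Q≈1,107.0) = £6,978,268.21
TC(tier 2, Q≈5,340.0) = £6,961,142.46
Minimum at tier 2: £6,961,142.46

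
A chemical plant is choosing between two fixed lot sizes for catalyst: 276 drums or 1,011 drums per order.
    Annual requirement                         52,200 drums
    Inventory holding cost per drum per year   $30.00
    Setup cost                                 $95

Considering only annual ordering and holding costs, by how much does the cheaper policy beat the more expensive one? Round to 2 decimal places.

$2,037.35

For each Q, cost = (D/Q)·S + (Q/2)·H.
TC(276) = (52,200/276)×95 + (276/2)×30 = $22,107.39
TC(1,011) = (52,200/1,011)×95 + (1,011/2)×30 = $20,070.04
Cheaper: Q = 1,011.  Difference = $2,037.35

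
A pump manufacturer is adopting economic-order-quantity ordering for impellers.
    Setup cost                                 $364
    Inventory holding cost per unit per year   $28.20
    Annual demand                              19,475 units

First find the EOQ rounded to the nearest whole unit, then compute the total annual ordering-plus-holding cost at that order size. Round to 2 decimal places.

Q* = √(2·D·S / H) = √(2·19,475·364 / 28.2) = √502,758.9 ≈ 709.05 → Q = 709 units
Orders/yr = 19,475/709 = 27.468; ordering cost = 27.468 × $364 = $9,998.45
Average inventory = 709/2 = 354.5; holding cost = 354.5 × $28.2 = $9,996.90
Total = $9,998.45 + $9,996.90 = $19,995.35

$19,995.35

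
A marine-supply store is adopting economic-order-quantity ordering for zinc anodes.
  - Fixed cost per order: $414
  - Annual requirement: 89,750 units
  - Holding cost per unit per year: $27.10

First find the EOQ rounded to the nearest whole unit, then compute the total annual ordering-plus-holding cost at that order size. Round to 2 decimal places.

$44,876.30

Optimal lot size Q* = (2 × 89,750 × $414 / $27.1)^½ ≈ 1,655.95 → Q = 1,656 units
Annual ordering cost = (D/Q)·S = (89,750/1,656) × 414 = $22,437.50
Annual holding cost  = (Q/2)·H = (1,656/2) × 27.1 = $22,438.80
Total = $22,437.50 + $22,438.80 = $44,876.30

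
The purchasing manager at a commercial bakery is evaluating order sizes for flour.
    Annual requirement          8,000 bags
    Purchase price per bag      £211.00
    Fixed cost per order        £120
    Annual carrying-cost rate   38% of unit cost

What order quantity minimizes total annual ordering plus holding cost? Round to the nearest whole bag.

Carrying cost H = £211 × 38% = £80.1800/bag/yr
2DS/H = 2·8,000·120/80.18 = 23,946.12
EOQ = √23,946.12 ≈ 154.75

155 bags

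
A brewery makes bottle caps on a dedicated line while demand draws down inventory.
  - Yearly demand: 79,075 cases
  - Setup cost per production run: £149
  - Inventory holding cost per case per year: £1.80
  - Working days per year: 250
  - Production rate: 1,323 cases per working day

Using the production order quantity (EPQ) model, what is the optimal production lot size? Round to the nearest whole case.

4,148 cases

Daily demand d = 79,075/250 = 316.300; p = 1323; 1 − d/p = 0.76092
EPQ = √(2DS / (H(1 − d/p)))
    = √(2 × 79,075 × 149 / (1.8 × 0.76092)) ≈ 4,147.83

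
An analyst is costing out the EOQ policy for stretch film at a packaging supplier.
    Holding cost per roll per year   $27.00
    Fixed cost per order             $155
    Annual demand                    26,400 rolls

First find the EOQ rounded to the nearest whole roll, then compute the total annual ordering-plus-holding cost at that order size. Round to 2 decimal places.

EOQ = √(2DS/H) = √(2 × 26,400 × 155 / 27)
    = √(303,111.11) ≈ 550.56 → Q = 551 rolls
Annual ordering cost = (D/Q)·S = (26,400/551) × 155 = $7,426.50
Annual holding cost  = (Q/2)·H = (551/2) × 27 = $7,438.50
Total = $7,426.50 + $7,438.50 = $14,865.00

$14,865.00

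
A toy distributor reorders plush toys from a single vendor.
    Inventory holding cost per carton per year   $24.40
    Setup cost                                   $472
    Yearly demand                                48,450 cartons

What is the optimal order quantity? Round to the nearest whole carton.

Optimal lot size Q* = (2 × 48,450 × $472 / $24.4)^½ ≈ 1,369.11

1,369 cartons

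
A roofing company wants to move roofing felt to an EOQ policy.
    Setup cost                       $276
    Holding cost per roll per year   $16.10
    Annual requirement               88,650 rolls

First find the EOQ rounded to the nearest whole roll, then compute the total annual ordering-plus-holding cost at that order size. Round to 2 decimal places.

2DS/H = 2·88,650·276/16.1 = 3,039,428.57
EOQ = √3,039,428.57 ≈ 1,743.40 → Q = 1,743 rolls
Annual ordering cost = (D/Q)·S = (88,650/1,743) × 276 = $14,037.52
Annual holding cost  = (Q/2)·H = (1,743/2) × 16.1 = $14,031.15
Total = $14,037.52 + $14,031.15 = $28,068.67

$28,068.67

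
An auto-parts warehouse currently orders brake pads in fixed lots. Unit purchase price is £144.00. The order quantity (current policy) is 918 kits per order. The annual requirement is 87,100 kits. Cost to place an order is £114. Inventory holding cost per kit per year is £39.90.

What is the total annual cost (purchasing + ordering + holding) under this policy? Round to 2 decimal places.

£12,571,530.44

Annual ordering cost = (D/Q)·S = (87,100/918) × 114 = £10,816.34
Annual holding cost  = (Q/2)·H = (918/2) × 39.9 = £18,314.10
Purchase cost = D·C = 87,100 × 144 = £12,542,400.00
Total = £10,816.34 + £18,314.10 + £12,542,400.00 = £12,571,530.44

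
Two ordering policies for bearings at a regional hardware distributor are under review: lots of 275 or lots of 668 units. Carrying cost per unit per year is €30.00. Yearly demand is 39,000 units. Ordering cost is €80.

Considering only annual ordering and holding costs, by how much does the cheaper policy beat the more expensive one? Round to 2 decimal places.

€779.80

For each Q, cost = (D/Q)·S + (Q/2)·H.
TC(275) = (39,000/275)×80 + (275/2)×30 = €15,470.45
TC(668) = (39,000/668)×80 + (668/2)×30 = €14,690.66
Cheaper: Q = 668.  Difference = €779.80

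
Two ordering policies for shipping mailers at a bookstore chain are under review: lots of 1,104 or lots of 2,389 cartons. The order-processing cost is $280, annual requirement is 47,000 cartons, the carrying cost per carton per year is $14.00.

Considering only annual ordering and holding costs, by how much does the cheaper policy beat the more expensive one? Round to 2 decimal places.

For each Q, cost = (D/Q)·S + (Q/2)·H.
TC(1,104) = (47,000/1,104)×280 + (1,104/2)×14 = $19,648.29
TC(2,389) = (47,000/2,389)×280 + (2,389/2)×14 = $22,231.58
Cheaper: Q = 1,104.  Difference = $2,583.29

$2,583.29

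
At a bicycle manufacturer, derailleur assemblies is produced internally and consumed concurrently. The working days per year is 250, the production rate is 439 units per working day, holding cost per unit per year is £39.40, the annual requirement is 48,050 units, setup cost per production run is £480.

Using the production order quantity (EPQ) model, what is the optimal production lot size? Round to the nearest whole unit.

Daily demand d = 48,050/250 = 192.200; p = 439; 1 − d/p = 0.56219
EPQ = √(2DS / (H(1 − d/p)))
    = √(2 × 48,050 × 480 / (39.4 × 0.56219)) ≈ 1,443.09

1,443 units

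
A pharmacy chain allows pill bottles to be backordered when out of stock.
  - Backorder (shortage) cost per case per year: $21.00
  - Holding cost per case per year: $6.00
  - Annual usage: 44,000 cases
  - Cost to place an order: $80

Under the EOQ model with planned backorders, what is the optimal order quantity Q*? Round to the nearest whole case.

1,228 cases

Q* = √(2DS/H) · √((H + b)/b)
   = √(2 × 44,000 × 80 / 6) · √((6 + 21) / 21)
   = 1,083.205 × 1.1339 ≈ 1,228.24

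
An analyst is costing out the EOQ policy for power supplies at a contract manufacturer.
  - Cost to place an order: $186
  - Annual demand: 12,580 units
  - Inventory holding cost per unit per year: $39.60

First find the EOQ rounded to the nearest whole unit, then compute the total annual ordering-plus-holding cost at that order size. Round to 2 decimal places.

Q* = √(2·D·S / H) = √(2·12,580·186 / 39.6) = √118,175.8 ≈ 343.77 → Q = 344 units
Annual ordering cost = (D/Q)·S = (12,580/344) × 186 = $6,801.98
Annual holding cost  = (Q/2)·H = (344/2) × 39.6 = $6,811.20
Total = $6,801.98 + $6,811.20 = $13,613.18

$13,613.18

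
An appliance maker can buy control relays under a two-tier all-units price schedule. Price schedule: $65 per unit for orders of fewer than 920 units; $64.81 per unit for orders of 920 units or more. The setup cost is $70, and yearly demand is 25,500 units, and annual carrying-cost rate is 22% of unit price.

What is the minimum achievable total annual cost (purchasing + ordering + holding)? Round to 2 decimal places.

$1,661,153.99

H₁ = 22%×$65 = $14.3000;  H₂ = 22%×$64.81 = $14.2582
EOQ₁ = √(2×25,500×70/14.3000) = 499.65  (< 920, feasible at tier 1)
EOQ₂ = √(2×25,500×70/14.2582) = 500.38  (< 920 → use Q = 920 at tier-2 price)
TC(tier 1 (EOQ₁), Q≈499.7) = $1,664,645.00
TC(tier 2, Q≈920.0) = $1,661,153.99
Minimum at tier 2: $1,661,153.99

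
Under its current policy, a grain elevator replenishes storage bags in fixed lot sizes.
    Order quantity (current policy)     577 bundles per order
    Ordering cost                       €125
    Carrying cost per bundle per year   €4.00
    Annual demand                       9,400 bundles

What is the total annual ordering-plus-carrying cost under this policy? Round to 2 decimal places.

Orders/yr = 9,400/577 = 16.291; ordering cost = 16.291 × €125 = €2,036.40
Average inventory = 577/2 = 288.5; holding cost = 288.5 × €4 = €1,154.00
Total = €2,036.40 + €1,154.00 = €3,190.40

€3,190.40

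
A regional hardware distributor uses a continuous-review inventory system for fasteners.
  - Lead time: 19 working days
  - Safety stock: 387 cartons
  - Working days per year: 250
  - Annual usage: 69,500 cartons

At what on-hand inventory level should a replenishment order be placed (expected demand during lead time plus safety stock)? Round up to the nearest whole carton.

5,669 cartons

Daily demand d = 69,500 / 250 = 278.000 cartons/day
Demand during lead time = 278.000 × 19 = 5,282.00
Reorder point = 5,282.00 + 387 = 5,669.00 → round up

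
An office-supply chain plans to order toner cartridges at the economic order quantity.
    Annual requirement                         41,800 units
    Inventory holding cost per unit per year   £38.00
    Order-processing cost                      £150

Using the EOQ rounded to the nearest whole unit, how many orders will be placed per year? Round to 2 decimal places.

Optimal lot size Q* = (2 × 41,800 × £150 / £38)^½ ≈ 574.46 → Q = 574
N = D/Q = 41,800/574 ≈ 72.822 orders/yr

72.82 orders per year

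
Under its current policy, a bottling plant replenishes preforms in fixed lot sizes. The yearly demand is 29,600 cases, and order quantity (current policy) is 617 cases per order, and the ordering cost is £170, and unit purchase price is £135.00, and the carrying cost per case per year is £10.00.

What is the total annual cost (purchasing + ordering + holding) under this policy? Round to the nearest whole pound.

£4,007,241

Ordering: D/Q × S = 29,600/617 × £170 = £8,155.59
Holding:  Q/2 × H = 617/2 × £10 = £3,085.00
Purchase cost = D·C = 29,600 × 135 = £3,996,000.00
Total = £8,155.59 + £3,085.00 + £3,996,000.00 = £4,007,240.59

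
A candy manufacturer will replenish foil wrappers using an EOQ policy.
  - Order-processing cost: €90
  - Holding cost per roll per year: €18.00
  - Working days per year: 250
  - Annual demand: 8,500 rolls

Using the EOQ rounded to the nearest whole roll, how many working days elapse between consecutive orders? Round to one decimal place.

2DS/H = 2·8,500·90/18 = 85,000.00
EOQ = √85,000.00 ≈ 291.55 → Q = 292 rolls
T = Q/D × 250 days = 292/8,500 × 250 = 8.588 days

8.6 days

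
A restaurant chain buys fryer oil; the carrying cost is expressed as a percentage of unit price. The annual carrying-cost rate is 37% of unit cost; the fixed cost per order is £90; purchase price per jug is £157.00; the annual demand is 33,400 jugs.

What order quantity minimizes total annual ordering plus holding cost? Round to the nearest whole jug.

322 jugs

H = i·C = 0.37 × £157 = £58.0900 per jug-year
EOQ = √(2DS/H) = √(2 × 33,400 × 90 / 58.09)
    = √(103,494.58) ≈ 321.71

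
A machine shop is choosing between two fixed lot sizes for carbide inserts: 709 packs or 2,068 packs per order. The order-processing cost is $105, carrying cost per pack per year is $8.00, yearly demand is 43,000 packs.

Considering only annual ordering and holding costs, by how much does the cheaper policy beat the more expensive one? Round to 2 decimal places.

$1,251.14

For each Q, cost = (D/Q)·S + (Q/2)·H.
TC(709) = (43,000/709)×105 + (709/2)×8 = $9,204.12
TC(2,068) = (43,000/2,068)×105 + (2,068/2)×8 = $10,455.27
Lots of 709 are cheaper by $1,251.14.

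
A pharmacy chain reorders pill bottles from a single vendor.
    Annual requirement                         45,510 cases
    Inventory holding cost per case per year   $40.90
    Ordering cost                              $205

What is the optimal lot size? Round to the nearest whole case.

675 cases

2DS/H = 2·45,510·205/40.9 = 456,212.71
EOQ = √456,212.71 ≈ 675.44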